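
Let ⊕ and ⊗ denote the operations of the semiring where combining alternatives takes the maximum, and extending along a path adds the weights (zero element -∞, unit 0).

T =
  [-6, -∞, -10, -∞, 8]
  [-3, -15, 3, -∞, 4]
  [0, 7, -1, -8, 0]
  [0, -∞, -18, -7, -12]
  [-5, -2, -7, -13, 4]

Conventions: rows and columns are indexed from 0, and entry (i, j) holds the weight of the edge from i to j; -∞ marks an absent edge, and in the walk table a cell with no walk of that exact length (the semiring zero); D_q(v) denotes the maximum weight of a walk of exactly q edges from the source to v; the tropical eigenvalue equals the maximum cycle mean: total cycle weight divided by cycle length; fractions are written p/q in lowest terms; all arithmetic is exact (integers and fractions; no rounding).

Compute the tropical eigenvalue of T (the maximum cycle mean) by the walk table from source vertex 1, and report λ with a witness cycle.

q=0: [-∞, 0, -∞, -∞, -∞]
q=1: [-3, -15, 3, -∞, 4]
q=2: [3, 10, 2, -5, 8]
q=3: [7, 9, 13, -5, 14]
q=4: [13, 20, 12, 5, 18]
q=5: [17, 19, 23, 5, 24]
Optimal cycle mean attained by: cycle 1->2->1, total 3 + 7, length 2.
Answer: λ = 5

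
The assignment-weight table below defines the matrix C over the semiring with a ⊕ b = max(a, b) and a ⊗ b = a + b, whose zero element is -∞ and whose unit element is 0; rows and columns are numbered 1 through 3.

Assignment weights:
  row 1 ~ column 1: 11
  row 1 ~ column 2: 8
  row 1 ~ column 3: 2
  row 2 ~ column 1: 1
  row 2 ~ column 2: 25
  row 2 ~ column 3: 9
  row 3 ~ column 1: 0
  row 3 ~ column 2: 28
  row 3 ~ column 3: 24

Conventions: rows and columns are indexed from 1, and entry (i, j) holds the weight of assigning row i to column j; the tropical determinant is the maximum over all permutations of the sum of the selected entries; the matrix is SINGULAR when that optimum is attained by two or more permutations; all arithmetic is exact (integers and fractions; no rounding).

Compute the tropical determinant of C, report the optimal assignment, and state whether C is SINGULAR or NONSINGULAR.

σ = (1, 2, 3): 11 + 25 + 24 = 60
σ = (1, 3, 2): 11 + 9 + 28 = 48
σ = (2, 1, 3): 8 + 1 + 24 = 33
σ = (2, 3, 1): 8 + 9 + 0 = 17
σ = (3, 1, 2): 2 + 1 + 28 = 31
σ = (3, 2, 1): 2 + 25 + 0 = 27
Optimal value attained by: σ = (1, 2, 3).
Answer: det⊕(C) = 60; verdict: NONSINGULAR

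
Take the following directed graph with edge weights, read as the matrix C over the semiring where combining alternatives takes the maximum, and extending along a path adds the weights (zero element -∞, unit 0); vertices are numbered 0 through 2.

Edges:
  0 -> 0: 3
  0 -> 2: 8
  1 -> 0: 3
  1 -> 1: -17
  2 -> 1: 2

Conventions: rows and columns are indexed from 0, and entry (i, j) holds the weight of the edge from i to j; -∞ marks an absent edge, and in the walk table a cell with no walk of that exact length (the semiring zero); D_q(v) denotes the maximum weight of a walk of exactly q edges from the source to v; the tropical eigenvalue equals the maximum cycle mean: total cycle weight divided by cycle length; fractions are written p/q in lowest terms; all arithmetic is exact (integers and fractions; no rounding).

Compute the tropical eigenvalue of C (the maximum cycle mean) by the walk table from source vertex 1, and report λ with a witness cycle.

q=0: [-∞, 0, -∞]
q=1: [3, -17, -∞]
q=2: [6, -34, 11]
q=3: [9, 13, 14]
Optimal cycle mean attained by: cycle 0->2->1->0, total 8 + 2 + 3, length 3.
Answer: λ = 13/3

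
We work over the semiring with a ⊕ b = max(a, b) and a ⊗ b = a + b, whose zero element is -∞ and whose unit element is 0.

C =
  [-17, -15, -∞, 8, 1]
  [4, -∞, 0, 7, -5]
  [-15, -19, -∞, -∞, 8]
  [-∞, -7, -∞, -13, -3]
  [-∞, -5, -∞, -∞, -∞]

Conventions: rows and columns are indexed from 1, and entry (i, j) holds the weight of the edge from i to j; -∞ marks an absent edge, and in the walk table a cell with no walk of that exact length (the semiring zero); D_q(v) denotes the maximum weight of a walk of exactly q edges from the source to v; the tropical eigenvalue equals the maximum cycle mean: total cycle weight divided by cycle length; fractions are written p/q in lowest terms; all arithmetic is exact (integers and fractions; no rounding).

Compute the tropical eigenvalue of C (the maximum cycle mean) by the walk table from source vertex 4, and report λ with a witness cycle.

q=0: [-∞, -∞, -∞, 0, -∞]
q=1: [-∞, -7, -∞, -13, -3]
q=2: [-3, -8, -7, 0, -12]
q=3: [-4, -7, -8, 5, 1]
q=4: [-3, -2, -7, 4, 2]
q=5: [2, -3, -2, 5, 1]
Optimal cycle mean attained by: cycle 1->4->2->1, total 8 + (-7) + 4, length 3.
Answer: λ = 5/3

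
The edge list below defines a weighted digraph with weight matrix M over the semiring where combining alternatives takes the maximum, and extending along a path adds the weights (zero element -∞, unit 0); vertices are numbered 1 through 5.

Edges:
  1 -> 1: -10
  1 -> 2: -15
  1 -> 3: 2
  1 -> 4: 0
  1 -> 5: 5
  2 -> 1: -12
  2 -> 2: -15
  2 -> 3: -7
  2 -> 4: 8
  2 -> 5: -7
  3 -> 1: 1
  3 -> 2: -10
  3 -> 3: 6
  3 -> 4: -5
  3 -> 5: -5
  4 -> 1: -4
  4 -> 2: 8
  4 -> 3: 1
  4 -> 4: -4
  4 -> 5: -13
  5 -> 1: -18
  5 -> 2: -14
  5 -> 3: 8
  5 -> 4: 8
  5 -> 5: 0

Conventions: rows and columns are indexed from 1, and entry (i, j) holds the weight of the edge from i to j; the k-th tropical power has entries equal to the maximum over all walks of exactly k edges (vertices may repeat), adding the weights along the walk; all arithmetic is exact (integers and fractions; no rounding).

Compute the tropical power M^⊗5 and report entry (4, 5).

M^⊗2:
  [3, 8, 13, 13, 5]
  [4, 16, 9, 4, -5]
  [7, 3, 12, 3, 6]
  [2, 4, 7, 16, 1]
  [9, 16, 14, 8, 3]
M^⊗3:
  [14, 21, 19, 16, 8]
  [10, 12, 15, 24, 9]
  [13, 11, 18, 14, 12]
  [12, 24, 17, 12, 7]
  [15, 16, 20, 24, 14]
M^⊗4:
  [20, 24, 25, 29, 19]
  [20, 32, 25, 20, 15]
  [19, 22, 24, 20, 18]
  [18, 20, 23, 32, 17]
  [21, 32, 26, 24, 20]
M^⊗5:
  [26, 37, 31, 32, 25]
  [26, 28, 31, 40, 25]
  [25, 28, 30, 30, 24]
  [28, 40, 33, 28, 23]
  [27, 32, 32, 40, 26]
Key observation: the optimum is the walk 4->2->4->3->1->5, with weight 8 + 8 + 1 + 1 + 5 = 23.
Optimal value attained by: walk 4->2->4->3->1->5.
Answer: (M^⊗5)[4][5] = 23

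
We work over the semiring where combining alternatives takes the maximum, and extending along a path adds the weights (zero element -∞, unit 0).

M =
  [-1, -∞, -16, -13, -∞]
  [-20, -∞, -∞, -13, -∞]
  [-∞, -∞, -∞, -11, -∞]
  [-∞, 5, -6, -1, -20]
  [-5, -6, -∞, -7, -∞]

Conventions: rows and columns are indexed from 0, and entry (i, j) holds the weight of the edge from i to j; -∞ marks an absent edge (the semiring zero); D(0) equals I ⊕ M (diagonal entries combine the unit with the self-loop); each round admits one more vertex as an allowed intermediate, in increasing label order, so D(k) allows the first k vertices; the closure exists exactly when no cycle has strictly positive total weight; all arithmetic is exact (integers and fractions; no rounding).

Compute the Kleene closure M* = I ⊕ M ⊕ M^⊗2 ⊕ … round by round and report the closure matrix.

D(0):
  [0, -∞, -16, -13, -∞]
  [-20, 0, -∞, -13, -∞]
  [-∞, -∞, 0, -11, -∞]
  [-∞, 5, -6, 0, -20]
  [-5, -6, -∞, -7, 0]
D(1):
  [0, -∞, -16, -13, -∞]
  [-20, 0, -36, -13, -∞]
  [-∞, -∞, 0, -11, -∞]
  [-∞, 5, -6, 0, -20]
  [-5, -6, -21, -7, 0]
D(2):
  [0, -∞, -16, -13, -∞]
  [-20, 0, -36, -13, -∞]
  [-∞, -∞, 0, -11, -∞]
  [-15, 5, -6, 0, -20]
  [-5, -6, -21, -7, 0]
D(3):
  [0, -∞, -16, -13, -∞]
  [-20, 0, -36, -13, -∞]
  [-∞, -∞, 0, -11, -∞]
  [-15, 5, -6, 0, -20]
  [-5, -6, -21, -7, 0]
D(4):
  [0, -8, -16, -13, -33]
  [-20, 0, -19, -13, -33]
  [-26, -6, 0, -11, -31]
  [-15, 5, -6, 0, -20]
  [-5, -2, -13, -7, 0]
D(5):
  [0, -8, -16, -13, -33]
  [-20, 0, -19, -13, -33]
  [-26, -6, 0, -11, -31]
  [-15, 5, -6, 0, -20]
  [-5, -2, -13, -7, 0]
Answer: M* = [[0, -8, -16, -13, -33], [-20, 0, -19, -13, -33], [-26, -6, 0, -11, -31], [-15, 5, -6, 0, -20], [-5, -2, -13, -7, 0]]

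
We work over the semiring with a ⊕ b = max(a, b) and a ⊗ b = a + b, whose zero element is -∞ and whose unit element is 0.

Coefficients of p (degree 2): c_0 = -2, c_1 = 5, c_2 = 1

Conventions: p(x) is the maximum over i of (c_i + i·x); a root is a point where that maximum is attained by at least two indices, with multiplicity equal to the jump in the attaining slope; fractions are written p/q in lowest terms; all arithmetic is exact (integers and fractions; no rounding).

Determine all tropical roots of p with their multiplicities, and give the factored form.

hull edge (i=0, c=-2) to (i=1, c=5): slope 7, span 1
hull edge (i=1, c=5) to (i=2, c=1): slope -4, span 1
Factored form: p(x) = 1 ⊗ (x ⊕ (-7)) ⊗ (x ⊕ 4)
Answer: roots = -7 (mult 1), 4 (mult 1)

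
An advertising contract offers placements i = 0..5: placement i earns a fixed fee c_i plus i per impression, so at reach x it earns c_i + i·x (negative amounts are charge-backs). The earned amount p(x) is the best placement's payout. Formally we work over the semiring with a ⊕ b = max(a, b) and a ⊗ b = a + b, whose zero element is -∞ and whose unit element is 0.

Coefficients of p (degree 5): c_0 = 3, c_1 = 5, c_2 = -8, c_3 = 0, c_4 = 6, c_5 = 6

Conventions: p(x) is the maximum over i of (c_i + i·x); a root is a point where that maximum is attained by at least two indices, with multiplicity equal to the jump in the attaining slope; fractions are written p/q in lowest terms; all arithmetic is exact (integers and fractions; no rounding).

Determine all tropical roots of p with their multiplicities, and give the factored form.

hull edge (i=0, c=3) to (i=1, c=5): slope 2, span 1
hull edge (i=1, c=5) to (i=4, c=6): slope 1/3, span 3
hull edge (i=4, c=6) to (i=5, c=6): slope 0, span 1
Factored form: p(x) = 6 ⊗ (x ⊕ (-2)) ⊗ (x ⊕ (-1/3)) ⊗ (x ⊕ (-1/3)) ⊗ (x ⊕ (-1/3)) ⊗ (x ⊕ 0)
Answer: roots = -2 (mult 1), -1/3 (mult 3), 0 (mult 1)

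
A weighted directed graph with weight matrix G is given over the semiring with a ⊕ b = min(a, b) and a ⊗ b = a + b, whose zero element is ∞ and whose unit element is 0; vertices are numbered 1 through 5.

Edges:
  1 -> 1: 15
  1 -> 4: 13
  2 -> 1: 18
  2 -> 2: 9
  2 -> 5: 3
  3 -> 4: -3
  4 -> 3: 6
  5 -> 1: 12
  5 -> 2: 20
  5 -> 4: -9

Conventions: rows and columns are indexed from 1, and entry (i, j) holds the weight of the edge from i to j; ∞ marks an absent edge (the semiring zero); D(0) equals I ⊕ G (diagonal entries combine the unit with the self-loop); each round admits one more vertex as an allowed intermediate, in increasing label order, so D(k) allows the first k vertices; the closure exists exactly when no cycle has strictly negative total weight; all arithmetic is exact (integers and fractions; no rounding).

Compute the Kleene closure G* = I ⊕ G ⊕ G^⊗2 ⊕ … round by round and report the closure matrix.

D(0):
  [0, ∞, ∞, 13, ∞]
  [18, 0, ∞, ∞, 3]
  [∞, ∞, 0, -3, ∞]
  [∞, ∞, 6, 0, ∞]
  [12, 20, ∞, -9, 0]
D(1):
  [0, ∞, ∞, 13, ∞]
  [18, 0, ∞, 31, 3]
  [∞, ∞, 0, -3, ∞]
  [∞, ∞, 6, 0, ∞]
  [12, 20, ∞, -9, 0]
D(2):
  [0, ∞, ∞, 13, ∞]
  [18, 0, ∞, 31, 3]
  [∞, ∞, 0, -3, ∞]
  [∞, ∞, 6, 0, ∞]
  [12, 20, ∞, -9, 0]
D(3):
  [0, ∞, ∞, 13, ∞]
  [18, 0, ∞, 31, 3]
  [∞, ∞, 0, -3, ∞]
  [∞, ∞, 6, 0, ∞]
  [12, 20, ∞, -9, 0]
D(4):
  [0, ∞, 19, 13, ∞]
  [18, 0, 37, 31, 3]
  [∞, ∞, 0, -3, ∞]
  [∞, ∞, 6, 0, ∞]
  [12, 20, -3, -9, 0]
D(5):
  [0, ∞, 19, 13, ∞]
  [15, 0, 0, -6, 3]
  [∞, ∞, 0, -3, ∞]
  [∞, ∞, 6, 0, ∞]
  [12, 20, -3, -9, 0]
Answer: G* = [[0, ∞, 19, 13, ∞], [15, 0, 0, -6, 3], [∞, ∞, 0, -3, ∞], [∞, ∞, 6, 0, ∞], [12, 20, -3, -9, 0]]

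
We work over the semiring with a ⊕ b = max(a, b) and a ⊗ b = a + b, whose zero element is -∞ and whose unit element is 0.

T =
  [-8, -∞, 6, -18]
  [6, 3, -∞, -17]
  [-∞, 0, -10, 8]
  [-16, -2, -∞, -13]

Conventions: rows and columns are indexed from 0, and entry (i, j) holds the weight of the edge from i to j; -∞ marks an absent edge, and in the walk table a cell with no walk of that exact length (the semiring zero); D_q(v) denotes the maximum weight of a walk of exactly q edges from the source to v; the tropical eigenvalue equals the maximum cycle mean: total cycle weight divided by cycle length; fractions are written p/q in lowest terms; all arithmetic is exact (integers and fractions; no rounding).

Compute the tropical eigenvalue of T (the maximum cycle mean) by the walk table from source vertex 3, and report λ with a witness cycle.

q=0: [-∞, -∞, -∞, 0]
q=1: [-16, -2, -∞, -13]
q=2: [4, 1, -10, -19]
q=3: [7, 4, 10, -2]
q=4: [10, 10, 13, 18]
Optimal cycle mean attained by: cycle 0->2->3->1->0, total 6 + 8 + (-2) + 6, length 4.
Answer: λ = 9/2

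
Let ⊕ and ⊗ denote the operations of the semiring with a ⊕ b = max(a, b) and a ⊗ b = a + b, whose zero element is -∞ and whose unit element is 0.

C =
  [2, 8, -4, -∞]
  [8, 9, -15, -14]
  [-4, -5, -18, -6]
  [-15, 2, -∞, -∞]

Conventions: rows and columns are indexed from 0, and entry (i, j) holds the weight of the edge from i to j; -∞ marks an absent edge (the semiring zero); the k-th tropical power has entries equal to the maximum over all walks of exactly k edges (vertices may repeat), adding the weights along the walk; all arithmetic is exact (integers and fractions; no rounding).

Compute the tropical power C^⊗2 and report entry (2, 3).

C^⊗2:
  [16, 17, -2, -6]
  [17, 18, 4, -5]
  [3, 4, -8, -19]
  [10, 11, -13, -12]
Key observation: the optimum is the walk 2->1->3, with weight (-5) + (-14) = -19.
Optimal value attained by: walk 2->1->3.
Answer: (C^⊗2)[2][3] = -19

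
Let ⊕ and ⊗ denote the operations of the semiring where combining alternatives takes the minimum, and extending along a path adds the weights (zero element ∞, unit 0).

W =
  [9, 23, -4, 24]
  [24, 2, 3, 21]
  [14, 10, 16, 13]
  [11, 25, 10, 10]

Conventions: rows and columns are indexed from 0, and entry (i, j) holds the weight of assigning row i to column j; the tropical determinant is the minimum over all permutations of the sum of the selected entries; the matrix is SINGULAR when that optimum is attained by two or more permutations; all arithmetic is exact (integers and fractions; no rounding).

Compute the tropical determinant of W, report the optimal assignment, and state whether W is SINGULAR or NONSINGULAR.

σ = (0, 1, 2, 3): 9 + 2 + 16 + 10 = 37
σ = (0, 1, 3, 2): 9 + 2 + 13 + 10 = 34
σ = (0, 2, 1, 3): 9 + 3 + 10 + 10 = 32
σ = (0, 2, 3, 1): 9 + 3 + 13 + 25 = 50
σ = (0, 3, 1, 2): 9 + 21 + 10 + 10 = 50
σ = (0, 3, 2, 1): 9 + 21 + 16 + 25 = 71
σ = (1, 0, 2, 3): 23 + 24 + 16 + 10 = 73
σ = (1, 0, 3, 2): 23 + 24 + 13 + 10 = 70
σ = (1, 2, 0, 3): 23 + 3 + 14 + 10 = 50
σ = (1, 2, 3, 0): 23 + 3 + 13 + 11 = 50
σ = (1, 3, 0, 2): 23 + 21 + 14 + 10 = 68
σ = (1, 3, 2, 0): 23 + 21 + 16 + 11 = 71
σ = (2, 0, 1, 3): (-4) + 24 + 10 + 10 = 40
σ = (2, 0, 3, 1): (-4) + 24 + 13 + 25 = 58
σ = (2, 1, 0, 3): (-4) + 2 + 14 + 10 = 22
σ = (2, 1, 3, 0): (-4) + 2 + 13 + 11 = 22
σ = (2, 3, 0, 1): (-4) + 21 + 14 + 25 = 56
σ = (2, 3, 1, 0): (-4) + 21 + 10 + 11 = 38
σ = (3, 0, 1, 2): 24 + 24 + 10 + 10 = 68
σ = (3, 0, 2, 1): 24 + 24 + 16 + 25 = 89
σ = (3, 1, 0, 2): 24 + 2 + 14 + 10 = 50
σ = (3, 1, 2, 0): 24 + 2 + 16 + 11 = 53
σ = (3, 2, 0, 1): 24 + 3 + 14 + 25 = 66
σ = (3, 2, 1, 0): 24 + 3 + 10 + 11 = 48
Optimal value attained by: σ = (2, 1, 0, 3).
Answer: det⊕(W) = 22; verdict: SINGULAR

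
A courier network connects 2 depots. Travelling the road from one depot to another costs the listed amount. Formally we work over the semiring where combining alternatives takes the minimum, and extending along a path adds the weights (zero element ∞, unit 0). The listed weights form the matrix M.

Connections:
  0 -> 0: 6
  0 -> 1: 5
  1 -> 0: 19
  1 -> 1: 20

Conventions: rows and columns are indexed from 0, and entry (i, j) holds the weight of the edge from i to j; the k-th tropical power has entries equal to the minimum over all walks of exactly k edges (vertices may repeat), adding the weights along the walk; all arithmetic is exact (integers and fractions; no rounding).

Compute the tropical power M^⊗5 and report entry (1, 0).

M^⊗2:
  [12, 11]
  [25, 24]
M^⊗3:
  [18, 17]
  [31, 30]
M^⊗4:
  [24, 23]
  [37, 36]
M^⊗5:
  [30, 29]
  [43, 42]
Key observation: the optimum is the walk 1->0->0->0->0->0, with weight 19 + 6 + 6 + 6 + 6 = 43.
Optimal value attained by: walk 1->0->0->0->0->0.
Answer: (M^⊗5)[1][0] = 43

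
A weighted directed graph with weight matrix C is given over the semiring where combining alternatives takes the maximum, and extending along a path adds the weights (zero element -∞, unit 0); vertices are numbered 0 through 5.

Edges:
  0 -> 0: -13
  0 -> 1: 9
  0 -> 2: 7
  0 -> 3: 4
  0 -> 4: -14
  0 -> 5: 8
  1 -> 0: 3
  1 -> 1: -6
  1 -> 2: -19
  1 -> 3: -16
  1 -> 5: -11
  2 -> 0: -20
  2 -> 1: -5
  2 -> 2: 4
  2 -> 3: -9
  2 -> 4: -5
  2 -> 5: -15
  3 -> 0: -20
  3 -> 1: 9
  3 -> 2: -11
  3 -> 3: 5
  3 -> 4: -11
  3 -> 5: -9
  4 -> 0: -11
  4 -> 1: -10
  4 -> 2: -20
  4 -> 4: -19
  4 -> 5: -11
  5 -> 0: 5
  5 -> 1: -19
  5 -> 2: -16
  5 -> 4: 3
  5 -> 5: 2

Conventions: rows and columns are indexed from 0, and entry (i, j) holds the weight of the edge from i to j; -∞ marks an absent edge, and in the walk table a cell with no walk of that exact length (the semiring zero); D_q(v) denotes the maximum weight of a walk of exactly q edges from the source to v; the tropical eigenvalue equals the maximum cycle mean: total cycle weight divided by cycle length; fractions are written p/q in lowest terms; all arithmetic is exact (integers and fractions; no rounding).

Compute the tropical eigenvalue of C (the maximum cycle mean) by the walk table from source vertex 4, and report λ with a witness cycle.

q=0: [-∞, -∞, -∞, -∞, 0, -∞]
q=1: [-11, -10, -20, -∞, -19, -11]
q=2: [-6, -2, -4, -7, -8, -3]
q=3: [2, 3, 1, -2, 0, 2]
q=4: [7, 11, 9, 6, 5, 10]
q=5: [15, 16, 14, 11, 13, 15]
q=6: [20, 24, 22, 19, 18, 23]
Optimal cycle mean attained by: cycle 0->5->0, total 8 + 5, length 2.
Answer: λ = 13/2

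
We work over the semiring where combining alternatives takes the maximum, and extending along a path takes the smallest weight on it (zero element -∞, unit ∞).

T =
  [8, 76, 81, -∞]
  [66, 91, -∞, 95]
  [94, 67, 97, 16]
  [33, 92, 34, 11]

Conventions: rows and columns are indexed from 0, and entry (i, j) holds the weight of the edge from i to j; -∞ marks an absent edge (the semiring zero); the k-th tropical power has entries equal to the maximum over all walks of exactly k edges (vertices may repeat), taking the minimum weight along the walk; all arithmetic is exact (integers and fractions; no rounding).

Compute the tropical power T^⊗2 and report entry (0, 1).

T^⊗2:
  [81, 76, 81, 76]
  [66, 92, 66, 91]
  [94, 76, 97, 67]
  [66, 91, 34, 92]
Key observation: the optimum is the walk 0->1->1, with weight 76 min 91 = 76.
Optimal value attained by: walk 0->1->1.
Answer: (T^⊗2)[0][1] = 76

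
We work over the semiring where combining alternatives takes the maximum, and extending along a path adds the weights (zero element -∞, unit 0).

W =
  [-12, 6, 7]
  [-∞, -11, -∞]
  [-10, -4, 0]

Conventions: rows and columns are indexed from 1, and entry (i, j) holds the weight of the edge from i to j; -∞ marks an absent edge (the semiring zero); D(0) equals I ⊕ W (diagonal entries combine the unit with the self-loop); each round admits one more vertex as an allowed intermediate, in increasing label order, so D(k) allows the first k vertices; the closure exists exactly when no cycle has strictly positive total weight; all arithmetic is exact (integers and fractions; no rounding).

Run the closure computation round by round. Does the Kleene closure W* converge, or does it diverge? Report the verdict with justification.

D(0):
  [0, 6, 7]
  [-∞, 0, -∞]
  [-10, -4, 0]
D(1):
  [0, 6, 7]
  [-∞, 0, -∞]
  [-10, -4, 0]
D(2):
  [0, 6, 7]
  [-∞, 0, -∞]
  [-10, -4, 0]
D(3):
  [0, 6, 7]
  [-∞, 0, -∞]
  [-10, -4, 0]
Key observation: every diagonal entry stays at the unit through all rounds, so no improving cycle exists.
Answer: CONVERGES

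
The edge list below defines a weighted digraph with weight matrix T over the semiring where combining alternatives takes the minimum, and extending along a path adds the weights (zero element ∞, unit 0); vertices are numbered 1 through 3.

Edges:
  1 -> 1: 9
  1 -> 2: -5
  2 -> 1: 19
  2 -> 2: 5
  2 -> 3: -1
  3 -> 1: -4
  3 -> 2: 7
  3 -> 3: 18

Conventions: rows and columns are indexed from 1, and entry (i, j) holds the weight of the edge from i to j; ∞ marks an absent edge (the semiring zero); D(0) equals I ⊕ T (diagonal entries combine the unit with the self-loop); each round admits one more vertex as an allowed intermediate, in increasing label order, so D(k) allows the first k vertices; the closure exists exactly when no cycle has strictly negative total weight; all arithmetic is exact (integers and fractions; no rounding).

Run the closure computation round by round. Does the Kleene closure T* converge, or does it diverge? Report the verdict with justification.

D(0):
  [0, -5, ∞]
  [19, 0, -1]
  [-4, 7, 0]
D(1):
  [0, -5, ∞]
  [19, 0, -1]
  [-4, -9, 0]
Detection: at round 2, diagonal entry (3, 3) turns strictly negative.
Key observation: the cycle 3->1->2->3 has total weight (-4) + (-5) + (-1), which is strictly negative.
Answer: DIVERGES — negative cycle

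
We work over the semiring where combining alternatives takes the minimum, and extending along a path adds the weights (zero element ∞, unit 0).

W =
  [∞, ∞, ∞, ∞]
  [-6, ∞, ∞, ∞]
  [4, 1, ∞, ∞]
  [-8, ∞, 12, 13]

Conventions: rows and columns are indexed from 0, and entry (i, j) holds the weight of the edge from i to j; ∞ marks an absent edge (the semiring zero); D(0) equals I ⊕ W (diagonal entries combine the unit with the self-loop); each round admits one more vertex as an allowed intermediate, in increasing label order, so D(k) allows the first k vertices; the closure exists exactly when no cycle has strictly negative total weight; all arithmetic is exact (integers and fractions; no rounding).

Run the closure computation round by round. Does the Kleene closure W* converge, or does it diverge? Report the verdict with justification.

D(0):
  [0, ∞, ∞, ∞]
  [-6, 0, ∞, ∞]
  [4, 1, 0, ∞]
  [-8, ∞, 12, 0]
D(1):
  [0, ∞, ∞, ∞]
  [-6, 0, ∞, ∞]
  [4, 1, 0, ∞]
  [-8, ∞, 12, 0]
D(2):
  [0, ∞, ∞, ∞]
  [-6, 0, ∞, ∞]
  [-5, 1, 0, ∞]
  [-8, ∞, 12, 0]
D(3):
  [0, ∞, ∞, ∞]
  [-6, 0, ∞, ∞]
  [-5, 1, 0, ∞]
  [-8, 13, 12, 0]
D(4):
  [0, ∞, ∞, ∞]
  [-6, 0, ∞, ∞]
  [-5, 1, 0, ∞]
  [-8, 13, 12, 0]
Key observation: every diagonal entry stays at the unit through all rounds, so no improving cycle exists.
Answer: CONVERGES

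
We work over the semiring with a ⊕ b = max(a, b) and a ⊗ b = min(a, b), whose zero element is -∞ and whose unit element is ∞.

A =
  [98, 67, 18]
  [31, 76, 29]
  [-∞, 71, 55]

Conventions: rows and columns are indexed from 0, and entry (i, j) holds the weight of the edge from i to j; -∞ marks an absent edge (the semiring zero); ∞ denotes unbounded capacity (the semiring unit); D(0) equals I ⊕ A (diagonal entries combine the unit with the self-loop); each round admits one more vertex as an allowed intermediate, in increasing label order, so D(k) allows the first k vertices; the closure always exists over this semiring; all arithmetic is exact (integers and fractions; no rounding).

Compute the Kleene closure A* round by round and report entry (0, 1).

D(0):
  [∞, 67, 18]
  [31, ∞, 29]
  [-∞, 71, ∞]
D(1):
  [∞, 67, 18]
  [31, ∞, 29]
  [-∞, 71, ∞]
D(2):
  [∞, 67, 29]
  [31, ∞, 29]
  [31, 71, ∞]
D(3):
  [∞, 67, 29]
  [31, ∞, 29]
  [31, 71, ∞]
Answer: A*[0][1] = 67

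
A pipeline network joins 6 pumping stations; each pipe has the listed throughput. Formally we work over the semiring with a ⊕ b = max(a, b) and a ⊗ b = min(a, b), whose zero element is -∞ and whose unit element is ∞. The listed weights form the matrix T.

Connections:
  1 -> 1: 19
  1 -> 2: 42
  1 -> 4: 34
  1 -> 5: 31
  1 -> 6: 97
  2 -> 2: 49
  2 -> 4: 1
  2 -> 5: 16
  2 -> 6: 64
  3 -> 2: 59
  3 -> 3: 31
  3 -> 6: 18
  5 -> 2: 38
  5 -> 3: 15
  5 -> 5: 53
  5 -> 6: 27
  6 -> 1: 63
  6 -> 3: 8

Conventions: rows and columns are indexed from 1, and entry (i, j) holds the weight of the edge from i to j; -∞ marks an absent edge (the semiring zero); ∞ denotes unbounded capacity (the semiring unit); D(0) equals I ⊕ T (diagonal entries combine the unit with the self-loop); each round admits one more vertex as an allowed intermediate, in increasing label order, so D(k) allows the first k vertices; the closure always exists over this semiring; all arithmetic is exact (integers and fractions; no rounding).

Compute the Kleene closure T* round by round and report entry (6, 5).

D(0):
  [∞, 42, -∞, 34, 31, 97]
  [-∞, ∞, -∞, 1, 16, 64]
  [-∞, 59, ∞, -∞, -∞, 18]
  [-∞, -∞, -∞, ∞, -∞, -∞]
  [-∞, 38, 15, -∞, ∞, 27]
  [63, -∞, 8, -∞, -∞, ∞]
D(1):
  [∞, 42, -∞, 34, 31, 97]
  [-∞, ∞, -∞, 1, 16, 64]
  [-∞, 59, ∞, -∞, -∞, 18]
  [-∞, -∞, -∞, ∞, -∞, -∞]
  [-∞, 38, 15, -∞, ∞, 27]
  [63, 42, 8, 34, 31, ∞]
D(2):
  [∞, 42, -∞, 34, 31, 97]
  [-∞, ∞, -∞, 1, 16, 64]
  [-∞, 59, ∞, 1, 16, 59]
  [-∞, -∞, -∞, ∞, -∞, -∞]
  [-∞, 38, 15, 1, ∞, 38]
  [63, 42, 8, 34, 31, ∞]
D(3):
  [∞, 42, -∞, 34, 31, 97]
  [-∞, ∞, -∞, 1, 16, 64]
  [-∞, 59, ∞, 1, 16, 59]
  [-∞, -∞, -∞, ∞, -∞, -∞]
  [-∞, 38, 15, 1, ∞, 38]
  [63, 42, 8, 34, 31, ∞]
D(4):
  [∞, 42, -∞, 34, 31, 97]
  [-∞, ∞, -∞, 1, 16, 64]
  [-∞, 59, ∞, 1, 16, 59]
  [-∞, -∞, -∞, ∞, -∞, -∞]
  [-∞, 38, 15, 1, ∞, 38]
  [63, 42, 8, 34, 31, ∞]
D(5):
  [∞, 42, 15, 34, 31, 97]
  [-∞, ∞, 15, 1, 16, 64]
  [-∞, 59, ∞, 1, 16, 59]
  [-∞, -∞, -∞, ∞, -∞, -∞]
  [-∞, 38, 15, 1, ∞, 38]
  [63, 42, 15, 34, 31, ∞]
D(6):
  [∞, 42, 15, 34, 31, 97]
  [63, ∞, 15, 34, 31, 64]
  [59, 59, ∞, 34, 31, 59]
  [-∞, -∞, -∞, ∞, -∞, -∞]
  [38, 38, 15, 34, ∞, 38]
  [63, 42, 15, 34, 31, ∞]
Answer: T*[6][5] = 31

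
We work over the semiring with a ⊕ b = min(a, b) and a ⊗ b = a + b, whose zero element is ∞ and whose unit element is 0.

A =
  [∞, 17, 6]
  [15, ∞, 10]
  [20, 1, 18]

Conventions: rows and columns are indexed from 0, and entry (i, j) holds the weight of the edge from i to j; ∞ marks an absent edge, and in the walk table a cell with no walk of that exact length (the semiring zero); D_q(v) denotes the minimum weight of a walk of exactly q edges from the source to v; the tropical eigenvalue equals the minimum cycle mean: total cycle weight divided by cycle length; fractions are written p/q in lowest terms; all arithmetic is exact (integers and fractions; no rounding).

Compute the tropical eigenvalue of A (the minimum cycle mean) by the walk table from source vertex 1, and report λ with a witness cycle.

q=0: [∞, 0, ∞]
q=1: [15, ∞, 10]
q=2: [30, 11, 21]
q=3: [26, 22, 21]
Optimal cycle mean attained by: cycle 1->2->1, total 10 + 1, length 2.
Answer: λ = 11/2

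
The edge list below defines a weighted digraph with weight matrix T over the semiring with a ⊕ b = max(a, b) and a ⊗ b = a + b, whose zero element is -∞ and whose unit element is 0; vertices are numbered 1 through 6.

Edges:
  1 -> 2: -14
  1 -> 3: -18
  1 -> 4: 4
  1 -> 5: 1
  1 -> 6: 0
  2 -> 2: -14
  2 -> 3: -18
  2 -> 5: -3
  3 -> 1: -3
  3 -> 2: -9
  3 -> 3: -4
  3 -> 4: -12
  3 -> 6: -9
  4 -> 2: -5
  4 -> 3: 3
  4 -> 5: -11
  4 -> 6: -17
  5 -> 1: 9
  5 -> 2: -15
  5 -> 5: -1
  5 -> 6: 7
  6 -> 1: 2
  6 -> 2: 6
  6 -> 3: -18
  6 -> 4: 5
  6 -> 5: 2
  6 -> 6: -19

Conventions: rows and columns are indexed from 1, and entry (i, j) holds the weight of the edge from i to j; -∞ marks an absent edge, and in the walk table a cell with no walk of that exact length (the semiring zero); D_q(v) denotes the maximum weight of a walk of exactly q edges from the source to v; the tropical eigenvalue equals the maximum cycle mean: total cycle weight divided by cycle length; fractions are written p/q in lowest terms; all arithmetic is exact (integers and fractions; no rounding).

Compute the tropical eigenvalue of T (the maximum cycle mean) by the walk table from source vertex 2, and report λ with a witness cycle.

q=0: [-∞, 0, -∞, -∞, -∞, -∞]
q=1: [-∞, -14, -18, -∞, -3, -∞]
q=2: [6, -18, -22, -30, -4, 4]
q=3: [6, 10, -12, 10, 7, 6]
q=4: [16, 12, 13, 11, 8, 14]
q=5: [17, 20, 14, 20, 17, 16]
q=6: [26, 22, 23, 21, 18, 24]
Optimal cycle mean attained by: cycle 1->5->1, total 1 + 9, length 2.
Answer: λ = 5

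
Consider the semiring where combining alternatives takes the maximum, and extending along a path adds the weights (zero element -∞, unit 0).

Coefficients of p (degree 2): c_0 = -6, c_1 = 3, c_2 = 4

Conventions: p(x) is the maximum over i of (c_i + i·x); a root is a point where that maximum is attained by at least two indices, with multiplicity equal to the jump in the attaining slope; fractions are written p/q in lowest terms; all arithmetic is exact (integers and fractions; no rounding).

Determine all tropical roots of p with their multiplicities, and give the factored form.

hull edge (i=0, c=-6) to (i=1, c=3): slope 9, span 1
hull edge (i=1, c=3) to (i=2, c=4): slope 1, span 1
Factored form: p(x) = 4 ⊗ (x ⊕ (-9)) ⊗ (x ⊕ (-1))
Answer: roots = -9 (mult 1), -1 (mult 1)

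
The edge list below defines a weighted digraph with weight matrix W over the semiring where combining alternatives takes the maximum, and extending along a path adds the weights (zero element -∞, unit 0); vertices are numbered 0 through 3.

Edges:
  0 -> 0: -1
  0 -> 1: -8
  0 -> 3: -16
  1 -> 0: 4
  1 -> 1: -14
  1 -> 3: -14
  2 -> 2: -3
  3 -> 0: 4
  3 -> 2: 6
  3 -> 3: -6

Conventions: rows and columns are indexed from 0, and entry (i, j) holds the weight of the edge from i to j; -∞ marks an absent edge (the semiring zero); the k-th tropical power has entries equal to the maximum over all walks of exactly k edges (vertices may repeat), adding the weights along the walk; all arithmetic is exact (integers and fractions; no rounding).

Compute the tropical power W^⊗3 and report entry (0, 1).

W^⊗2:
  [-2, -9, -10, -17]
  [3, -4, -8, -12]
  [-∞, -∞, -6, -∞]
  [3, -4, 3, -12]
W^⊗3:
  [-3, -10, -11, -18]
  [2, -5, -6, -13]
  [-∞, -∞, -9, -∞]
  [2, -5, 0, -13]
Key observation: the optimum is the walk 0->0->0->1, with weight (-1) + (-1) + (-8) = -10.
Optimal value attained by: walk 0->0->0->1.
Answer: (W^⊗3)[0][1] = -10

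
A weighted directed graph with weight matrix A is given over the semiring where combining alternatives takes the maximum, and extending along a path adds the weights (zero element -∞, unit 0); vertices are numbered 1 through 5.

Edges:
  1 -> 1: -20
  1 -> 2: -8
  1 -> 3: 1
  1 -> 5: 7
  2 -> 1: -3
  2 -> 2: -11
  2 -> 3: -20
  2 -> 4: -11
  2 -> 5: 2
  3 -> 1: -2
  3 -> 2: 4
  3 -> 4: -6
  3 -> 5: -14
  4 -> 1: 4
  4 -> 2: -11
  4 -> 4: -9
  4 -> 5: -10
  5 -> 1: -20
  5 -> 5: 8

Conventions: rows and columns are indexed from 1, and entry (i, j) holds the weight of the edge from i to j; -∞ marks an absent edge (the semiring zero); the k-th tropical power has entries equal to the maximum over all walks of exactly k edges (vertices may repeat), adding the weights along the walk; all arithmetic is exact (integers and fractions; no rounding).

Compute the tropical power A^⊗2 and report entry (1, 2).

A^⊗2:
  [-1, 5, -19, -5, 15]
  [-7, -11, -2, -20, 10]
  [1, -7, -1, -7, 6]
  [-5, -4, 5, -18, 11]
  [-12, -28, -19, -∞, 16]
Key observation: the optimum is the walk 1->3->2, with weight 1 + 4 = 5.
Optimal value attained by: walk 1->3->2.
Answer: (A^⊗2)[1][2] = 5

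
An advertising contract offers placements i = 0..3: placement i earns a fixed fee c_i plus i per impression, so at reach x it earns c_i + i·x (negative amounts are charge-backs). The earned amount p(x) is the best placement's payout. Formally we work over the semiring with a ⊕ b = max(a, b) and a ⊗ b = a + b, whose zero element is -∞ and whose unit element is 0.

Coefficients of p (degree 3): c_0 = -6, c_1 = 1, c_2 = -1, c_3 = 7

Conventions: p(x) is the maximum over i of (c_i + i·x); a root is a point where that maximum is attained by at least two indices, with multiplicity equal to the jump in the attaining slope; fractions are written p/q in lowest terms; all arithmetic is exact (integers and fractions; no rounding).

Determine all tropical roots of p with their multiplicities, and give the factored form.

hull edge (i=0, c=-6) to (i=1, c=1): slope 7, span 1
hull edge (i=1, c=1) to (i=3, c=7): slope 3, span 2
Factored form: p(x) = 7 ⊗ (x ⊕ (-7)) ⊗ (x ⊕ (-3)) ⊗ (x ⊕ (-3))
Answer: roots = -7 (mult 1), -3 (mult 2)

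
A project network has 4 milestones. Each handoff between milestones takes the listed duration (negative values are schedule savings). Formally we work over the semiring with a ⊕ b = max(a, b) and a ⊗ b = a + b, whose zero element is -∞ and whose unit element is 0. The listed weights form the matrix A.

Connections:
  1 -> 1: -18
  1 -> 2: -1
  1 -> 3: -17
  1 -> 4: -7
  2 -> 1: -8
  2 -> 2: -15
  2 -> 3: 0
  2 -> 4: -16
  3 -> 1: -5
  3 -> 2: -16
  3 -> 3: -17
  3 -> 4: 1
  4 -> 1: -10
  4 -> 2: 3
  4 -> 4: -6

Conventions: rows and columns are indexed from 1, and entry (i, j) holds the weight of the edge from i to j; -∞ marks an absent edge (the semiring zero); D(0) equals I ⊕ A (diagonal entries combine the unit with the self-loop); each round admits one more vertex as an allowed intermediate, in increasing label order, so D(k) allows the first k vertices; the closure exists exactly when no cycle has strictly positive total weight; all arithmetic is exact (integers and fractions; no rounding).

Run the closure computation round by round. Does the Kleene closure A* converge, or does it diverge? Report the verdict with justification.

D(0):
  [0, -1, -17, -7]
  [-8, 0, 0, -16]
  [-5, -16, 0, 1]
  [-10, 3, -∞, 0]
D(1):
  [0, -1, -17, -7]
  [-8, 0, 0, -15]
  [-5, -6, 0, 1]
  [-10, 3, -27, 0]
D(2):
  [0, -1, -1, -7]
  [-8, 0, 0, -15]
  [-5, -6, 0, 1]
  [-5, 3, 3, 0]
Detection: at round 3, diagonal entry (4, 4) turns strictly positive.
Key observation: the cycle 4->2->3->4 has total weight 3 + 0 + 1, which is strictly positive.
Answer: DIVERGES — positive cycle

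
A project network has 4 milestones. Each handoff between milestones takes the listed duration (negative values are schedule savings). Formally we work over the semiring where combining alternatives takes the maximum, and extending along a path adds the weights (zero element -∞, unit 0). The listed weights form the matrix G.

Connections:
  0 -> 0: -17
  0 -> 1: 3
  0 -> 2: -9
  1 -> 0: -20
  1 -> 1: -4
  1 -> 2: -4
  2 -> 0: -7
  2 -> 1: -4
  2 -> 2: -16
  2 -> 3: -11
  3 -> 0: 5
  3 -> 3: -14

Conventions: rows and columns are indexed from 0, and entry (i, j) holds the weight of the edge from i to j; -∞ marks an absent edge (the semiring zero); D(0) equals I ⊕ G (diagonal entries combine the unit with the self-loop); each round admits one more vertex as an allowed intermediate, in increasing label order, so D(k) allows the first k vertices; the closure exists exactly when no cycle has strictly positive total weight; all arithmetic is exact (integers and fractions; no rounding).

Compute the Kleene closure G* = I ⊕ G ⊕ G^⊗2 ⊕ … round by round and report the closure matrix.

D(0):
  [0, 3, -9, -∞]
  [-20, 0, -4, -∞]
  [-7, -4, 0, -11]
  [5, -∞, -∞, 0]
D(1):
  [0, 3, -9, -∞]
  [-20, 0, -4, -∞]
  [-7, -4, 0, -11]
  [5, 8, -4, 0]
D(2):
  [0, 3, -1, -∞]
  [-20, 0, -4, -∞]
  [-7, -4, 0, -11]
  [5, 8, 4, 0]
D(3):
  [0, 3, -1, -12]
  [-11, 0, -4, -15]
  [-7, -4, 0, -11]
  [5, 8, 4, 0]
D(4):
  [0, 3, -1, -12]
  [-10, 0, -4, -15]
  [-6, -3, 0, -11]
  [5, 8, 4, 0]
Answer: G* = [[0, 3, -1, -12], [-10, 0, -4, -15], [-6, -3, 0, -11], [5, 8, 4, 0]]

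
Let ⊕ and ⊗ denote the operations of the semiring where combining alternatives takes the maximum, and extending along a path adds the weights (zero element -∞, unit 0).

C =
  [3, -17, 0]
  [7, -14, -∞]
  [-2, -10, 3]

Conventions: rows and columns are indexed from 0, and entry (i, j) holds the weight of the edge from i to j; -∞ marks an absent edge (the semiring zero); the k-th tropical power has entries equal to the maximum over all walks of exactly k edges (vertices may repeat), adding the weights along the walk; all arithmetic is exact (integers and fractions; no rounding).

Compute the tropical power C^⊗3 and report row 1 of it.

C^⊗2:
  [6, -10, 3]
  [10, -10, 7]
  [1, -7, 6]
C^⊗3:
  [9, -7, 6]
  [13, -3, 10]
  [4, -4, 9]
Answer: row 1 of C^⊗3 = [13, -3, 10]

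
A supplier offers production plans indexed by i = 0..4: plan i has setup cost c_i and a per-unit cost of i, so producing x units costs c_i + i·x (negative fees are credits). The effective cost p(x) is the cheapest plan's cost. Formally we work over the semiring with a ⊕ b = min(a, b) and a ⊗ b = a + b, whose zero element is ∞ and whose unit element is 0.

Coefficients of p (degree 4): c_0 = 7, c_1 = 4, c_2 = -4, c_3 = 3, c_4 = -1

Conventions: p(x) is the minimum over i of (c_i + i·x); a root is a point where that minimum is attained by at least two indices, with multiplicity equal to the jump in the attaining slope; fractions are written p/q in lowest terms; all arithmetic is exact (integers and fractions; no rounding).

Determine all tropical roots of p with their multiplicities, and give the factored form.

hull edge (i=0, c=7) to (i=2, c=-4): slope -11/2, span 2
hull edge (i=2, c=-4) to (i=4, c=-1): slope 3/2, span 2
Factored form: p(x) = -1 ⊗ (x ⊕ (-3/2)) ⊗ (x ⊕ (-3/2)) ⊗ (x ⊕ 11/2) ⊗ (x ⊕ 11/2)
Answer: roots = -3/2 (mult 2), 11/2 (mult 2)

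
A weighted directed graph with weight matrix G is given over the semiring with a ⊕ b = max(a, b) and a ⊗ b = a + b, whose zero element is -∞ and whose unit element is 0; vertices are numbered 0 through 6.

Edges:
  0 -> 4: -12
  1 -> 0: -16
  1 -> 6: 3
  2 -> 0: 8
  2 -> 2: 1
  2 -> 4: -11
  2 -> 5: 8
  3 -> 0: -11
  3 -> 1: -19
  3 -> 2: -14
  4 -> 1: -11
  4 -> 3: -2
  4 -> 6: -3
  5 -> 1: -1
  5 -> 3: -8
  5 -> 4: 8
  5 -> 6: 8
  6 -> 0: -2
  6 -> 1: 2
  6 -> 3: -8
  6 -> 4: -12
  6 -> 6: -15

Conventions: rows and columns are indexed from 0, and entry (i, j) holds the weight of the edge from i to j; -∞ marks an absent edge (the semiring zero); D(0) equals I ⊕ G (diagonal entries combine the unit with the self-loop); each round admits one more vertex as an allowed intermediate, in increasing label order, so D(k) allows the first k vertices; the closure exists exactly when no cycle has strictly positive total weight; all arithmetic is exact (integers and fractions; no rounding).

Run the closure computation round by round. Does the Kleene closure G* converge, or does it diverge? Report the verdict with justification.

Detection: at round 0, diagonal entry (2, 2) turns strictly positive.
Key observation: the cycle 2->2 has total weight 1, which is strictly positive.
Answer: DIVERGES — positive cycle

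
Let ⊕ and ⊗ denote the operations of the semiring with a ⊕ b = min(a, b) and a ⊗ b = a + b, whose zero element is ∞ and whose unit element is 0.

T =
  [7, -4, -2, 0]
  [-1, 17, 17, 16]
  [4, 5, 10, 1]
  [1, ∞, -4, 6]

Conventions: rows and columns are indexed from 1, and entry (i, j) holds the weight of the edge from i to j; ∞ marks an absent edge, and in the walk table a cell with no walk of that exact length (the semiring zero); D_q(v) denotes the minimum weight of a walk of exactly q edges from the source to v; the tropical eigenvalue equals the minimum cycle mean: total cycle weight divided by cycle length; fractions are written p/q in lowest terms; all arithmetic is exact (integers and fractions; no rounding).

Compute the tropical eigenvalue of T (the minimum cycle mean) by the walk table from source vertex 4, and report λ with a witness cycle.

q=0: [∞, ∞, ∞, 0]
q=1: [1, ∞, -4, 6]
q=2: [0, -3, -1, -3]
q=3: [-4, -4, -7, 0]
q=4: [-5, -8, -6, -6]
Optimal cycle mean attained by: cycle 1->2->1, total (-4) + (-1), length 2.
Answer: λ = -5/2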